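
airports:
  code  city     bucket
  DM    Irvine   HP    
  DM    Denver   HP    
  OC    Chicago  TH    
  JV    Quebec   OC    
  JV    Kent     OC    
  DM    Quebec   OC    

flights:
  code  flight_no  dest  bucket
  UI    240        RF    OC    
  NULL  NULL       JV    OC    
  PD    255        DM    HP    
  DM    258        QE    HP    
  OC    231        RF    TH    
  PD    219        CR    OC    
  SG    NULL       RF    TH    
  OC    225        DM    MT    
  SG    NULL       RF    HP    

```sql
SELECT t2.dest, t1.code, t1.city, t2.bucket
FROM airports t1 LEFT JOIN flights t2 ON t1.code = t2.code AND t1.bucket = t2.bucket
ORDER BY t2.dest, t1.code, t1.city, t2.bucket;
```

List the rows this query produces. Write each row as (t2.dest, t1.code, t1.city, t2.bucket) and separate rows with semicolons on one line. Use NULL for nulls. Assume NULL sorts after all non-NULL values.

(QE, DM, Denver, HP); (QE, DM, Irvine, HP); (RF, OC, Chicago, TH); (NULL, DM, Quebec, NULL); (NULL, JV, Kent, NULL); (NULL, JV, Quebec, NULL)

LEFT JOIN keeps every row from `airports`; unmatched rows get NULL for `flights`'s columns.
Matching on t1.code = t2.code AND t1.bucket = t2.bucket. A NULL in a compared column never satisfies the condition.
- t1[0] code=DM, bucket=HP → 1 match(es) in t2 → 1 row(s).
- t1[1] code=DM, bucket=HP → 1 match(es) in t2 → 1 row(s).
- t1[2] code=OC, bucket=TH → 1 match(es) in t2 → 1 row(s).
- t1[3] code=JV, bucket=OC → no match; kept with NULLs on the t2 side.
- t1[4] code=JV, bucket=OC → no match; kept with NULLs on the t2 side.
- t1[5] code=DM, bucket=OC → no match; kept with NULLs on the t2 side.
After projecting and ordering:
t2.dest | t1.code | t1.city | t2.bucket
QE | DM | Denver | HP
QE | DM | Irvine | HP
RF | OC | Chicago | TH
NULL | DM | Quebec | NULL
NULL | JV | Kent | NULL
NULL | JV | Quebec | NULL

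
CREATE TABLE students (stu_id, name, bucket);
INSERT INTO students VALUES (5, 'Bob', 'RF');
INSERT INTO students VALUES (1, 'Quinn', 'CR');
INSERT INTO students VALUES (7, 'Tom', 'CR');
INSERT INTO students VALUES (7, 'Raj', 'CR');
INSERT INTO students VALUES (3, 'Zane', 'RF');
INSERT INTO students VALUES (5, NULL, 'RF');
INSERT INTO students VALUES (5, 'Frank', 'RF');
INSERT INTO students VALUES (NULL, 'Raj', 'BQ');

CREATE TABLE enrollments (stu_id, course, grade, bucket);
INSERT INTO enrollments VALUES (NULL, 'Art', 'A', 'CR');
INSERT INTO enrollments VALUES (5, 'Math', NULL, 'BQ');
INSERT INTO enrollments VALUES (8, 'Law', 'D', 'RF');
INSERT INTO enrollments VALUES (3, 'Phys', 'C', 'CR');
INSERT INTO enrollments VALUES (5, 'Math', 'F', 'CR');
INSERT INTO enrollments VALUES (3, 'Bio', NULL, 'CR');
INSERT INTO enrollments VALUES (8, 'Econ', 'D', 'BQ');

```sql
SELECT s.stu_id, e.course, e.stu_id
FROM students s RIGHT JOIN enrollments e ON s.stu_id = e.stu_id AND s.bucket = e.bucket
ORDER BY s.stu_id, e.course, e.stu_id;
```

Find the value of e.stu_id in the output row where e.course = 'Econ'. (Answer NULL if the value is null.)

RIGHT JOIN keeps every row from `enrollments`; unmatched rows get NULL for `students`'s columns.
Matching on s.stu_id = e.stu_id AND s.bucket = e.bucket. A NULL in a compared column never satisfies the condition.
Matched pairs: 0; unmatched e rows kept: 7.

8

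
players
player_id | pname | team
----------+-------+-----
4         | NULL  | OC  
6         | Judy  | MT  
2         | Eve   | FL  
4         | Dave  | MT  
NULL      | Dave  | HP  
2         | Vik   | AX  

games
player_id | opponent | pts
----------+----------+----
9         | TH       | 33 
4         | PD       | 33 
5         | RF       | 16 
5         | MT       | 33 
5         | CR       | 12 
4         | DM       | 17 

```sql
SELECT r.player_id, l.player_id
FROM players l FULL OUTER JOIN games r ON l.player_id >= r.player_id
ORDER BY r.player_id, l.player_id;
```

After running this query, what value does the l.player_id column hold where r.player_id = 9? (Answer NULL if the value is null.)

NULL

FULL OUTER JOIN keeps every row from both sides; unmatched rows get NULL for the other side's columns.
Matching on l.player_id >= r.player_id. A NULL in a compared column never satisfies the condition.
Matched pairs: 9; unmatched l rows kept: 3; unmatched r rows kept: 1.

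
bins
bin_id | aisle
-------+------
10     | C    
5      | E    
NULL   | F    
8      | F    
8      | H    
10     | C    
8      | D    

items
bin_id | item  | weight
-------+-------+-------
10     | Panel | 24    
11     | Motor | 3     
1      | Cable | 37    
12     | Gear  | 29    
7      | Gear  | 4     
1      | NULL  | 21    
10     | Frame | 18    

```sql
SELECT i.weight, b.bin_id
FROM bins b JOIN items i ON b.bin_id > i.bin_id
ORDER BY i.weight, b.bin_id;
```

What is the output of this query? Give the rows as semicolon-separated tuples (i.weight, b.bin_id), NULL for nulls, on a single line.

INNER JOIN keeps only pairs where the ON condition holds.
Matching on b.bin_id > i.bin_id. A NULL in a compared column never satisfies the condition.
- bin_id=10: 3 matching i row(s), so 3 row(s) emitted.
- bin_id=5: 2 matching i row(s), so 2 row(s) emitted.
- bin_id=NULL: no matching i row, dropped.
- bin_id=8: 3 matching i row(s), so 3 row(s) emitted.
- bin_id=8: 3 matching i row(s), so 3 row(s) emitted.
- bin_id=10: 3 matching i row(s), so 3 row(s) emitted.
- bin_id=8: 3 matching i row(s), so 3 row(s) emitted.

(4, 8); (4, 8); (4, 8); (4, 10); (4, 10); (21, 5); (21, 8); (21, 8); (21, 8); (21, 10); (21, 10); (37, 5); (37, 8); (37, 8); (37, 8); (37, 10); (37, 10)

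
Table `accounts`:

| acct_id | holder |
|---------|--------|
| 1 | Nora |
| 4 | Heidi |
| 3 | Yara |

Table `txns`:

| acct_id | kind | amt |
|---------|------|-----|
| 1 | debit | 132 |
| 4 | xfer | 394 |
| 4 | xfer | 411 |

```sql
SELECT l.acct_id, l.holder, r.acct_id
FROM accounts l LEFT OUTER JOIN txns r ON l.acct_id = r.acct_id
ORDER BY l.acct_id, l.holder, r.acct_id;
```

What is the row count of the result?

LEFT JOIN keeps every row from `accounts`; unmatched rows get NULL for `txns`'s columns.
Matching on l.acct_id = r.acct_id.
Matched pairs: 3; unmatched l rows kept: 1.
Total: 3 matched + 1 padded = 4 rows.

4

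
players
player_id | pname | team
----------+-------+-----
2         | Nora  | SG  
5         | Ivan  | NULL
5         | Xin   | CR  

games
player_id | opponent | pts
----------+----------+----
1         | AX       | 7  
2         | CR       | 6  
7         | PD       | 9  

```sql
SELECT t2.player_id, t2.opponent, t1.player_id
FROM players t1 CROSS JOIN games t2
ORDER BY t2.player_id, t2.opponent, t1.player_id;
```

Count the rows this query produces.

CROSS JOIN pairs every row of `players` with every row of `games`: 3 × 3 = 9 rows.

9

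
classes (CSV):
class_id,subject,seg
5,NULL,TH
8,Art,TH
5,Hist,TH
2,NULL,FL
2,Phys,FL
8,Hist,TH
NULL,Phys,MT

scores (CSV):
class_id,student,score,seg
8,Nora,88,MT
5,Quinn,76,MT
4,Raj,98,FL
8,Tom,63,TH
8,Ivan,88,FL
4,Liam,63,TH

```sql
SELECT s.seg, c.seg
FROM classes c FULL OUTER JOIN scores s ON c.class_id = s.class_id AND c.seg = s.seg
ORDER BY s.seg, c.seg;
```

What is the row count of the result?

12

FULL OUTER JOIN keeps every row from both sides; unmatched rows get NULL for the other side's columns.
Matching on c.class_id = s.class_id AND c.seg = s.seg. A NULL in a compared column never satisfies the condition.
- class_id=5, seg=TH: no s row matches, row kept with s columns NULL.
- class_id=8, seg=TH: 1 matching s row(s), so 1 row(s) emitted.
- class_id=5, seg=TH: no s row matches, row kept with s columns NULL.
- class_id=2, seg=FL: no s row matches, row kept with s columns NULL.
- class_id=2, seg=FL: no s row matches, row kept with s columns NULL.
- class_id=8, seg=TH: 1 matching s row(s), so 1 row(s) emitted.
- class_id=NULL, seg=MT: no s row matches, row kept with s columns NULL.
- 5 row(s) from s found no c partner → padded with NULL.
Total: 2 matched + 10 padded = 12 rows.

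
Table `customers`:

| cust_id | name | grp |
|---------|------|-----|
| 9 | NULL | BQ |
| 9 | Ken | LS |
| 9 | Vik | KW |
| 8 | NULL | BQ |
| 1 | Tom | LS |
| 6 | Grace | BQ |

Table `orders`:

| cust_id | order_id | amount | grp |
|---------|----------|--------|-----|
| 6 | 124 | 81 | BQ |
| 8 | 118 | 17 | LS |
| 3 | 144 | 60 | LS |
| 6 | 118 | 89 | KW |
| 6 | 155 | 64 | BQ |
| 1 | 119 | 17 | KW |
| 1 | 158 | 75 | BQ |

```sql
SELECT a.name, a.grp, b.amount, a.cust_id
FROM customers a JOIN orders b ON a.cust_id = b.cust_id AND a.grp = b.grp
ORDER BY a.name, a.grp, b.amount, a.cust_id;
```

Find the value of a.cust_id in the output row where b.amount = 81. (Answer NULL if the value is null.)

6

INNER JOIN keeps only pairs where the ON condition holds.
Matching on a.cust_id = b.cust_id AND a.grp = b.grp.
Matched pairs: 2.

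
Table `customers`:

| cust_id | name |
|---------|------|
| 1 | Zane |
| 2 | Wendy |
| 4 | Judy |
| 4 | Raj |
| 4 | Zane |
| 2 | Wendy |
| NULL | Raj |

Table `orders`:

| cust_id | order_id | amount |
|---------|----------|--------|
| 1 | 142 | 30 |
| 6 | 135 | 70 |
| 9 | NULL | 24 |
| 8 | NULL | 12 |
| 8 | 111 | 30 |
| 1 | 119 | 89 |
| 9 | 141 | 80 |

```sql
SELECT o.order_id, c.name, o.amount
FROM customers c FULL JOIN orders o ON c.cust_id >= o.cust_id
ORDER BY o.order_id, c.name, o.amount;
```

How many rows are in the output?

18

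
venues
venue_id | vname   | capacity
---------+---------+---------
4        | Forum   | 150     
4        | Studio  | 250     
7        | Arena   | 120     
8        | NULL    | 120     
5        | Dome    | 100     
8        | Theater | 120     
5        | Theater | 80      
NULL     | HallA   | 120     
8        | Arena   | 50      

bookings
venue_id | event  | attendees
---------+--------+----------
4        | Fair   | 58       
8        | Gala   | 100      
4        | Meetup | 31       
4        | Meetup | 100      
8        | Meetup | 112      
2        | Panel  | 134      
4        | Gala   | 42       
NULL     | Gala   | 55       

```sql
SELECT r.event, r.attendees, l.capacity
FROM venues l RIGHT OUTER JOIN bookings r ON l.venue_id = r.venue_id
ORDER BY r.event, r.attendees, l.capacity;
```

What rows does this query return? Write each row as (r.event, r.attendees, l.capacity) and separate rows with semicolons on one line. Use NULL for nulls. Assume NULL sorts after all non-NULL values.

(Fair, 58, 150); (Fair, 58, 250); (Gala, 42, 150); (Gala, 42, 250); (Gala, 55, NULL); (Gala, 100, 50); (Gala, 100, 120); (Gala, 100, 120); (Meetup, 31, 150); (Meetup, 31, 250); (Meetup, 100, 150); (Meetup, 100, 250); (Meetup, 112, 50); (Meetup, 112, 120); (Meetup, 112, 120); (Panel, 134, NULL)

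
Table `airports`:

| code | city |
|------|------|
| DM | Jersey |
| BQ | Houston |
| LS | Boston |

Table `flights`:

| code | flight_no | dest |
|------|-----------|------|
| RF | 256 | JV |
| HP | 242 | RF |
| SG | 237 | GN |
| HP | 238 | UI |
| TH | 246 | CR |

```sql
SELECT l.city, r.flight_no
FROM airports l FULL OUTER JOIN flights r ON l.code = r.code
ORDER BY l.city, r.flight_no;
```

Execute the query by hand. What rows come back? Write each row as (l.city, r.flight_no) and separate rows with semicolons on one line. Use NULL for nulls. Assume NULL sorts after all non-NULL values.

(Boston, NULL); (Houston, NULL); (Jersey, NULL); (NULL, 237); (NULL, 238); (NULL, 242); (NULL, 246); (NULL, 256)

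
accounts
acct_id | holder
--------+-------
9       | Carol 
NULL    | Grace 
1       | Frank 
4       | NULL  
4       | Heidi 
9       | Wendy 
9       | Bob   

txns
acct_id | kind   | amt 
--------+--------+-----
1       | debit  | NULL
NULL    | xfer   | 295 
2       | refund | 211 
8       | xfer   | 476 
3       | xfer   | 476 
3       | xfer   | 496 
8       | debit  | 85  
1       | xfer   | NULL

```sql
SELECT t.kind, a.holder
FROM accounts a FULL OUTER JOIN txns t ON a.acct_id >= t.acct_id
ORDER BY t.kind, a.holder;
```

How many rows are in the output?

FULL OUTER JOIN keeps every row from both sides; unmatched rows get NULL for the other side's columns.
Matching on a.acct_id >= t.acct_id. A NULL in a compared column never satisfies the condition.
- a[0] acct_id=9 → 7 match(es) in t → 7 row(s).
- a[1] acct_id=NULL → no match; kept with NULLs on the t side.
- a[2] acct_id=1 → 2 match(es) in t → 2 row(s).
- a[3] acct_id=4 → 5 match(es) in t → 5 row(s).
- a[4] acct_id=4 → 5 match(es) in t → 5 row(s).
- a[5] acct_id=9 → 7 match(es) in t → 7 row(s).
- a[6] acct_id=9 → 7 match(es) in t → 7 row(s).
- 1 t row(s) had no a match → kept, a columns NULL.
Total: 33 matched + 2 padded = 35 rows.

35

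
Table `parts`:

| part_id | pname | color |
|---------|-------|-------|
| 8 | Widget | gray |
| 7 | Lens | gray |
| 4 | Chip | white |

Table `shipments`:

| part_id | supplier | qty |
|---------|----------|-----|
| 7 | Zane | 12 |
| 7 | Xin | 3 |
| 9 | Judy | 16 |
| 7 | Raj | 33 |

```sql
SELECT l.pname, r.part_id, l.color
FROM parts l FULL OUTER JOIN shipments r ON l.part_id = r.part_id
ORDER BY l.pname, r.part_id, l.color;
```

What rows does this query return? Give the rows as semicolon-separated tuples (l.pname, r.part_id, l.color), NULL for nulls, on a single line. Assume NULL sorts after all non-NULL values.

(Chip, NULL, white); (Lens, 7, gray); (Lens, 7, gray); (Lens, 7, gray); (Widget, NULL, gray); (NULL, 9, NULL)

FULL OUTER JOIN keeps every row from both sides; unmatched rows get NULL for the other side's columns.
Matching on l.part_id = r.part_id.
Matched pairs: 3; unmatched l rows kept: 2; unmatched r rows kept: 1.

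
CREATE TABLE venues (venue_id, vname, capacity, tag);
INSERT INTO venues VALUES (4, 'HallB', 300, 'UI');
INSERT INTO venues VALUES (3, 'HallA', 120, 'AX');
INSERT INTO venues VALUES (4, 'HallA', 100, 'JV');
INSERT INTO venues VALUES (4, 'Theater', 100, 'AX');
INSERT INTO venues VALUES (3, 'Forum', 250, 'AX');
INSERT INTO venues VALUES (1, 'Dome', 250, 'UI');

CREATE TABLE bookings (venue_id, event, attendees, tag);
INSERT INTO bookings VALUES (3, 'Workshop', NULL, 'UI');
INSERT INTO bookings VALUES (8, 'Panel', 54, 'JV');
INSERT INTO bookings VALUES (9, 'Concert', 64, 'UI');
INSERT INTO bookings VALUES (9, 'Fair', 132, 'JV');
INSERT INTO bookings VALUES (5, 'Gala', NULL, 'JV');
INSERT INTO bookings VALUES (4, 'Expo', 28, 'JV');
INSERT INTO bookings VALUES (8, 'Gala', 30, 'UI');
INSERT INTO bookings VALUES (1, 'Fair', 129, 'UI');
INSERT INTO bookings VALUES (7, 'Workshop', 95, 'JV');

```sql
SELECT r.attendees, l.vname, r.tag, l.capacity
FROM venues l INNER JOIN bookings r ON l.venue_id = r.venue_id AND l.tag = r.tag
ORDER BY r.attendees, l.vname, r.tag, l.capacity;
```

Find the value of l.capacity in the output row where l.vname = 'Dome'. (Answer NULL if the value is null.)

INNER JOIN keeps only pairs where the ON condition holds.
Matching on l.venue_id = r.venue_id AND l.tag = r.tag.
Matched pairs: 2.

250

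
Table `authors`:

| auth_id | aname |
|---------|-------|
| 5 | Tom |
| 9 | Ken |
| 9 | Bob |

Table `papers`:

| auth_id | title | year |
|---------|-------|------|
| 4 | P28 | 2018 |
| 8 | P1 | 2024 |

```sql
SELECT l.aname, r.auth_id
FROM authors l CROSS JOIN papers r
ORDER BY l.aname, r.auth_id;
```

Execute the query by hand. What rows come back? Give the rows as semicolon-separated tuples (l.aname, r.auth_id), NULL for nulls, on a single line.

(Bob, 4); (Bob, 8); (Ken, 4); (Ken, 8); (Tom, 4); (Tom, 8)

CROSS JOIN pairs every row of `authors` with every row of `papers`: 3 × 2 = 6 rows.
After projecting and ordering:
l.aname | r.auth_id
Bob | 4
Bob | 8
Ken | 4
Ken | 8
Tom | 4
Tom | 8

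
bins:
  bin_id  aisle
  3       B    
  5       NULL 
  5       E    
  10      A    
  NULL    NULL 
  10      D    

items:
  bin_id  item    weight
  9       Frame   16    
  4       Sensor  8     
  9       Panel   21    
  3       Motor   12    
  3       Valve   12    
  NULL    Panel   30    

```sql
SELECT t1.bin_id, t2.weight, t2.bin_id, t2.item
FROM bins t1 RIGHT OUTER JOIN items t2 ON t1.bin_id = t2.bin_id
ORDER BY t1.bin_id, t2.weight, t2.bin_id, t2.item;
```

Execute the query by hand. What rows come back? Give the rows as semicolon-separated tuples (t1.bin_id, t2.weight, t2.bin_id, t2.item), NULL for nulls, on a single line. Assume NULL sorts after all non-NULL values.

(3, 12, 3, Motor); (3, 12, 3, Valve); (NULL, 8, 4, Sensor); (NULL, 16, 9, Frame); (NULL, 21, 9, Panel); (NULL, 30, NULL, Panel)

RIGHT JOIN keeps every row from `items`; unmatched rows get NULL for `bins`'s columns.
Matching on t1.bin_id = t2.bin_id. A NULL in a compared column never satisfies the condition.
- t1 (bin_id=3) pairs with 2 row(s) of t2.
- t1 (bin_id=5) has no partner in t2.
- t1 (bin_id=5) has no partner in t2.
- t1 (bin_id=10) has no partner in t2.
- t1 (bin_id=NULL) has no partner in t2.
- t1 (bin_id=10) has no partner in t2.
- plus 4 unmatched t2 row(s), each kept with NULL t1 columns.
After projecting and ordering:
t1.bin_id | t2.weight | t2.bin_id | t2.item
3 | 12 | 3 | Motor
3 | 12 | 3 | Valve
NULL | 8 | 4 | Sensor
NULL | 16 | 9 | Frame
NULL | 21 | 9 | Panel
NULL | 30 | NULL | Panel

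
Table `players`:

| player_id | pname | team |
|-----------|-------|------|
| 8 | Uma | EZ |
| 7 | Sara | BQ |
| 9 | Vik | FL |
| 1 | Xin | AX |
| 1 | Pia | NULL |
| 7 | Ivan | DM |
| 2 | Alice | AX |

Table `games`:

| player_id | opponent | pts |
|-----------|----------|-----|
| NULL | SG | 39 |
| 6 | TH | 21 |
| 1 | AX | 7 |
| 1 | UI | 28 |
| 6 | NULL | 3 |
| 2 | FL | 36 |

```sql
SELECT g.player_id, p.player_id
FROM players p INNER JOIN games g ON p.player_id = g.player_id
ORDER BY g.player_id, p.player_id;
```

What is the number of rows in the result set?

INNER JOIN keeps only pairs where the ON condition holds.
Matching on p.player_id = g.player_id. A NULL in a compared column never satisfies the condition.
Matched pairs: 5.
Total: 5 rows.

5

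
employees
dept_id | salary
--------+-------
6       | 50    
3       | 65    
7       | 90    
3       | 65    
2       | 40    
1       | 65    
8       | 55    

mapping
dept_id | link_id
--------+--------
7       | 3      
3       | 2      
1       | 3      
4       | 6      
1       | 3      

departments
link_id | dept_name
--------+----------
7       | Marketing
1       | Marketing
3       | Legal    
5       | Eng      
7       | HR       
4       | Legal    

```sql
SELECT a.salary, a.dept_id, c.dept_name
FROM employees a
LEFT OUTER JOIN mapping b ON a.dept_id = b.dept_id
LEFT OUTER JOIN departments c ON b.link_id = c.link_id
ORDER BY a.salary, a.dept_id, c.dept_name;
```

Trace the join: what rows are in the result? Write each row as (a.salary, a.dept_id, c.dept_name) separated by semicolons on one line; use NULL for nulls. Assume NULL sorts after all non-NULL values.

(40, 2, NULL); (50, 6, NULL); (55, 8, NULL); (65, 1, Legal); (65, 1, Legal); (65, 3, NULL); (65, 3, NULL); (90, 7, Legal)

Joins associate left-to-right: employees LEFT JOIN mapping on dept_id gives 8 intermediate row(s).
Then LEFT JOIN `departments c` on link_id: each of those 8 rows is kept; rows whose b.link_id has no match in c get NULL for c's columns.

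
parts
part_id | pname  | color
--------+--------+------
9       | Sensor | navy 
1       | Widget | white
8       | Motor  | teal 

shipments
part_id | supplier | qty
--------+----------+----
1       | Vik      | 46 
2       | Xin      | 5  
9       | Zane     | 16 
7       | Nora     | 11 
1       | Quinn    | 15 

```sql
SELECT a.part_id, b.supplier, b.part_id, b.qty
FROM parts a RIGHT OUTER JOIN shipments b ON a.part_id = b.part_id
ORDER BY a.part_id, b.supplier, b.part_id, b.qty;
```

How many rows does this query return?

RIGHT JOIN keeps every row from `shipments`; unmatched rows get NULL for `parts`'s columns.
Matching on a.part_id = b.part_id.
- a row (part_id=9): matches 1 b row(s) → 1 output row(s).
- a row (part_id=1): matches 2 b row(s) → 2 output row(s).
- a row (part_id=8): no match.
- plus 2 unmatched b row(s), each kept with NULL a columns.
Total: 3 matched + 2 padded = 5 rows.

5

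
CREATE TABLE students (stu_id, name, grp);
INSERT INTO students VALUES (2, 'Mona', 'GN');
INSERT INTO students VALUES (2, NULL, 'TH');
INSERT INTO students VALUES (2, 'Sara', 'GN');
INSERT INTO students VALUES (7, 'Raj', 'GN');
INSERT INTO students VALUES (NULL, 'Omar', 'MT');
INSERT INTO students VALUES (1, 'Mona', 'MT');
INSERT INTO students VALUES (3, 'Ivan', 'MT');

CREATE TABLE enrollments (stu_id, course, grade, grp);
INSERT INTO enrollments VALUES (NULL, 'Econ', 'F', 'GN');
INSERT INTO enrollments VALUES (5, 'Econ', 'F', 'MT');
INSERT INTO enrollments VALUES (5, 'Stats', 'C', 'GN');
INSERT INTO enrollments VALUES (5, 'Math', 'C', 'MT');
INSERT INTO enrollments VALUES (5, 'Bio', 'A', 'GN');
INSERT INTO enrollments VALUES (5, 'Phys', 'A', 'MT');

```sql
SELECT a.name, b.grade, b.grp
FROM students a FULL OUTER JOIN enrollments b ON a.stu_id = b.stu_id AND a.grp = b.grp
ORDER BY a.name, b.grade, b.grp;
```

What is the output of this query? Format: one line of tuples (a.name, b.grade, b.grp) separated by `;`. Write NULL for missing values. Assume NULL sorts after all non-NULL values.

FULL OUTER JOIN keeps every row from both sides; unmatched rows get NULL for the other side's columns.
Matching on a.stu_id = b.stu_id AND a.grp = b.grp. A NULL in a compared column never satisfies the condition.
- a[0] stu_id=2, grp=GN → no match; kept with NULLs on the b side.
- a[1] stu_id=2, grp=TH → no match; kept with NULLs on the b side.
- a[2] stu_id=2, grp=GN → no match; kept with NULLs on the b side.
- a[3] stu_id=7, grp=GN → no match; kept with NULLs on the b side.
- a[4] stu_id=NULL, grp=MT → no match; kept with NULLs on the b side.
- a[5] stu_id=1, grp=MT → no match; kept with NULLs on the b side.
- a[6] stu_id=3, grp=MT → no match; kept with NULLs on the b side.
- plus 6 unmatched b row(s), each kept with NULL a columns.

(Ivan, NULL, NULL); (Mona, NULL, NULL); (Mona, NULL, NULL); (Omar, NULL, NULL); (Raj, NULL, NULL); (Sara, NULL, NULL); (NULL, A, GN); (NULL, A, MT); (NULL, C, GN); (NULL, C, MT); (NULL, F, GN); (NULL, F, MT); (NULL, NULL, NULL)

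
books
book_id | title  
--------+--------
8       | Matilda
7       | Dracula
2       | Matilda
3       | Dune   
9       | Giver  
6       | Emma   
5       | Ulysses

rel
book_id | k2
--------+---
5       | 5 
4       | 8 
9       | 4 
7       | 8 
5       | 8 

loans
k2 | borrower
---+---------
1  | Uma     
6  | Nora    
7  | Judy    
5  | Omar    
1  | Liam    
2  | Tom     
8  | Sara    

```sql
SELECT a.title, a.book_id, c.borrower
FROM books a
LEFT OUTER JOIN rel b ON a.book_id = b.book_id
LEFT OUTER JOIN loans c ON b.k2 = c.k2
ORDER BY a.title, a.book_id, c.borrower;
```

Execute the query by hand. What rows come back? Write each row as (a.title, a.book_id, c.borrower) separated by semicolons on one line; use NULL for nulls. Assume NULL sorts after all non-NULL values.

(Dracula, 7, Sara); (Dune, 3, NULL); (Emma, 6, NULL); (Giver, 9, NULL); (Matilda, 2, NULL); (Matilda, 8, NULL); (Ulysses, 5, Omar); (Ulysses, 5, Sara)

Joins associate left-to-right: books LEFT JOIN rel on book_id gives 8 intermediate row(s).
Then LEFT JOIN `loans c` on k2: each of those 8 rows is kept; rows whose b.k2 has no match in c get NULL for c's columns.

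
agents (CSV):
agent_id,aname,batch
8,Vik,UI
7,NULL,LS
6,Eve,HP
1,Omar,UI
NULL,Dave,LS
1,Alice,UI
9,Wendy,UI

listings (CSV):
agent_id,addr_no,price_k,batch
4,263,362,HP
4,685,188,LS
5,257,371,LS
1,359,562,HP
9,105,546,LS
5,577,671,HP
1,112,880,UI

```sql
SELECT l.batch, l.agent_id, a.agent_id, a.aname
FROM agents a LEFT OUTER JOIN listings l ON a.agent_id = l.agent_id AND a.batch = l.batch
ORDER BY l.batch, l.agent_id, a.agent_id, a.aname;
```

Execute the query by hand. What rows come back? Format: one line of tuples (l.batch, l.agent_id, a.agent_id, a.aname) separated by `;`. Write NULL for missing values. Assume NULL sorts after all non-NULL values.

(UI, 1, 1, Alice); (UI, 1, 1, Omar); (NULL, NULL, 6, Eve); (NULL, NULL, 7, NULL); (NULL, NULL, 8, Vik); (NULL, NULL, 9, Wendy); (NULL, NULL, NULL, Dave)

LEFT JOIN keeps every row from `agents`; unmatched rows get NULL for `listings`'s columns.
Matching on a.agent_id = l.agent_id AND a.batch = l.batch. A NULL in a compared column never satisfies the condition.
- a row (agent_id=8, batch=UI): no match → kept, l columns NULL.
- a row (agent_id=7, batch=LS): no match → kept, l columns NULL.
- a row (agent_id=6, batch=HP): no match → kept, l columns NULL.
- a row (agent_id=1, batch=UI): matches 1 l row(s) → 1 output row(s).
- a row (agent_id=NULL, batch=LS): no match → kept, l columns NULL.
- a row (agent_id=1, batch=UI): matches 1 l row(s) → 1 output row(s).
- a row (agent_id=9, batch=UI): no match → kept, l columns NULL.
After projecting and ordering:
l.batch | l.agent_id | a.agent_id | a.aname
UI | 1 | 1 | Alice
UI | 1 | 1 | Omar
NULL | NULL | 6 | Eve
NULL | NULL | 7 | NULL
NULL | NULL | 8 | Vik
NULL | NULL | 9 | Wendy
NULL | NULL | NULL | Dave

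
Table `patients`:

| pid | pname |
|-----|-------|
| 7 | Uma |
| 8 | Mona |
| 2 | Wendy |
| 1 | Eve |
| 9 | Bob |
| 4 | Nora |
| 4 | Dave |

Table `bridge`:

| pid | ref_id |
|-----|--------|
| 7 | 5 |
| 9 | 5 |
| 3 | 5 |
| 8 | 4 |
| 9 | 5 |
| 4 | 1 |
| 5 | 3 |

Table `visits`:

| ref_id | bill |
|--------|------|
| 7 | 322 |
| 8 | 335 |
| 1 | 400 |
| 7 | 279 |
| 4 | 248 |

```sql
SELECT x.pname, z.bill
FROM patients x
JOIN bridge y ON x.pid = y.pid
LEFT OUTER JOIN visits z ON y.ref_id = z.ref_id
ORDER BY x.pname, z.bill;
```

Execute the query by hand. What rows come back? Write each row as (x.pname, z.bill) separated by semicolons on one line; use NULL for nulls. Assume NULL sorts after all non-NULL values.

(Bob, NULL); (Bob, NULL); (Dave, 400); (Mona, 248); (Nora, 400); (Uma, NULL)

Step 1 — x INNER JOIN y on pid → 6 row(s).
Then LEFT JOIN `visits z` on ref_id: each of those 6 rows is kept; rows whose y.ref_id has no match in z get NULL for z's columns.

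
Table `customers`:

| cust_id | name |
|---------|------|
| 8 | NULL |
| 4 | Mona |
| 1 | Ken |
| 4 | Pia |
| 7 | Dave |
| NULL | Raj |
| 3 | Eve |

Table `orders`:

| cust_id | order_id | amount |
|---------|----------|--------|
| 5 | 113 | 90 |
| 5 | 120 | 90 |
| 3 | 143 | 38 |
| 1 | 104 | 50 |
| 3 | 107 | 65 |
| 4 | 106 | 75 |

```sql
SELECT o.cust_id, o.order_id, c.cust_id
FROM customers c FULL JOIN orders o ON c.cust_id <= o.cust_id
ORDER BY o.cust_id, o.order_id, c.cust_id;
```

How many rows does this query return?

FULL OUTER JOIN keeps every row from both sides; unmatched rows get NULL for the other side's columns.
Matching on c.cust_id <= o.cust_id. A NULL in a compared column never satisfies the condition.
Matched pairs: 17; unmatched c rows kept: 3; unmatched o rows kept: 0.
Total: 17 matched + 3 padded = 20 rows.

20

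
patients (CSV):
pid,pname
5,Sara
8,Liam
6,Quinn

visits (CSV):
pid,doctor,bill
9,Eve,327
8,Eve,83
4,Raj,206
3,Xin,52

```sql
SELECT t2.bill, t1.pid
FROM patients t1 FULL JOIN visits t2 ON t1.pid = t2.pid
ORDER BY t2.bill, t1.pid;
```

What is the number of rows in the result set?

6

FULL OUTER JOIN keeps every row from both sides; unmatched rows get NULL for the other side's columns.
Matching on t1.pid = t2.pid.
- t1 row (pid=5): no match → kept, t2 columns NULL.
- t1 row (pid=8): matches 1 t2 row(s) → 1 output row(s).
- t1 row (pid=6): no match → kept, t2 columns NULL.
- 3 t2 row(s) had no t1 match → kept, t1 columns NULL.
Total: 1 matched + 5 padded = 6 rows.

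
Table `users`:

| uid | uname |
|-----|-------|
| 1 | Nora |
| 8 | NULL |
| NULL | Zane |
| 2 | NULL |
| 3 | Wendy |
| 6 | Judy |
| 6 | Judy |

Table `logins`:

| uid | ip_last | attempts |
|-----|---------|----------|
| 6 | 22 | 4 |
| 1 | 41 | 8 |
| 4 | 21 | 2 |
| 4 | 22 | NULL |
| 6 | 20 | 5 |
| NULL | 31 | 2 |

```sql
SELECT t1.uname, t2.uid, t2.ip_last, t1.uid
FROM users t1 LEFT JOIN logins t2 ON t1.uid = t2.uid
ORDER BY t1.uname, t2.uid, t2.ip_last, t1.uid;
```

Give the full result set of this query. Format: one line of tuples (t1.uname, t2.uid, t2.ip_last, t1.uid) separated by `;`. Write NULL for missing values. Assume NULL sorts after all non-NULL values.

(Judy, 6, 20, 6); (Judy, 6, 20, 6); (Judy, 6, 22, 6); (Judy, 6, 22, 6); (Nora, 1, 41, 1); (Wendy, NULL, NULL, 3); (Zane, NULL, NULL, NULL); (NULL, NULL, NULL, 2); (NULL, NULL, NULL, 8)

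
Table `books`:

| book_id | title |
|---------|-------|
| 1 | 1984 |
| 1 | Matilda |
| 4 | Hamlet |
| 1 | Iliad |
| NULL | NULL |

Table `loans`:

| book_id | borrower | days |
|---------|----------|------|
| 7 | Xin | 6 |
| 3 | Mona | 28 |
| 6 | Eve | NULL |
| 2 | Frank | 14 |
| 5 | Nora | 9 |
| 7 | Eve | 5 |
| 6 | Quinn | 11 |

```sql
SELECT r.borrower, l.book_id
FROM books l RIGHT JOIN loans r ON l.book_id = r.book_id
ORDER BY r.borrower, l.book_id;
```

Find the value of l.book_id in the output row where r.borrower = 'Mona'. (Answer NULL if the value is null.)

RIGHT JOIN keeps every row from `loans`; unmatched rows get NULL for `books`'s columns.
Matching on l.book_id = r.book_id. A NULL in a compared column never satisfies the condition.
Matched pairs: 0; unmatched r rows kept: 7.

NULL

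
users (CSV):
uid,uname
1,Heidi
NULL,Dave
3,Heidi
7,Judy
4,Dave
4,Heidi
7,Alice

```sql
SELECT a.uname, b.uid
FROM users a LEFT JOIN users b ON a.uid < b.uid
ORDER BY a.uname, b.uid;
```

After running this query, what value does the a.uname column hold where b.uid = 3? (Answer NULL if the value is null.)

LEFT JOIN keeps every row from `users a`; unmatched rows get NULL for `users b`'s columns.
Matching on a.uid < b.uid. A NULL in a compared column never satisfies the condition.
- a (uid=1) pairs with 5 row(s) of b.
- a (uid=NULL) has no partner → padded with NULL.
- a (uid=3) pairs with 4 row(s) of b.
- a (uid=7) has no partner → padded with NULL.
- a (uid=4) pairs with 2 row(s) of b.
- a (uid=4) pairs with 2 row(s) of b.
- a (uid=7) has no partner → padded with NULL.

Heidi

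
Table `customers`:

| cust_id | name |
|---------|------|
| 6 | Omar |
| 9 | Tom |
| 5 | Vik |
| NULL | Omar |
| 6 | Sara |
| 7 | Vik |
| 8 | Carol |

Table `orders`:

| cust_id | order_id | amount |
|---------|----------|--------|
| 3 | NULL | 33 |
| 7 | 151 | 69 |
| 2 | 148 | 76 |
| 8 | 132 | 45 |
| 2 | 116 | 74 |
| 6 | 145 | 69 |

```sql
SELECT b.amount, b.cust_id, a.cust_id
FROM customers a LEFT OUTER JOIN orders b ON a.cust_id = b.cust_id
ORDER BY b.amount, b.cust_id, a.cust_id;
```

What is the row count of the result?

LEFT JOIN keeps every row from `customers`; unmatched rows get NULL for `orders`'s columns.
Matching on a.cust_id = b.cust_id. A NULL in a compared column never satisfies the condition.
Matched pairs: 4; unmatched a rows kept: 3.
Total: 4 matched + 3 padded = 7 rows.

7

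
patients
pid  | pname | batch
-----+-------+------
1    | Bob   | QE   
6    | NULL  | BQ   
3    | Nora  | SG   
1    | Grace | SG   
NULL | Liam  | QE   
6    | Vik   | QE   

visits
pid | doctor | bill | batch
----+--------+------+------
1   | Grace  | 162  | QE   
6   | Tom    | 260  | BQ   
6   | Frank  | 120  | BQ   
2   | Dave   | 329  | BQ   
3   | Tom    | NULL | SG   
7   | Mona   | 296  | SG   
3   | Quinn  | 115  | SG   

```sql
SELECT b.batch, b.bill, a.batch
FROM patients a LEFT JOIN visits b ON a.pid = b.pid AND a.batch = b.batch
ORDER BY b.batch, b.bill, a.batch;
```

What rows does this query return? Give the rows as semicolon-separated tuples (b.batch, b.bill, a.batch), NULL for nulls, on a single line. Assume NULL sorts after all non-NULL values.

LEFT JOIN keeps every row from `patients`; unmatched rows get NULL for `visits`'s columns.
Matching on a.pid = b.pid AND a.batch = b.batch. A NULL in a compared column never satisfies the condition.
Matched pairs: 5; unmatched a rows kept: 3.

(BQ, 120, BQ); (BQ, 260, BQ); (QE, 162, QE); (SG, 115, SG); (SG, NULL, SG); (NULL, NULL, QE); (NULL, NULL, QE); (NULL, NULL, SG)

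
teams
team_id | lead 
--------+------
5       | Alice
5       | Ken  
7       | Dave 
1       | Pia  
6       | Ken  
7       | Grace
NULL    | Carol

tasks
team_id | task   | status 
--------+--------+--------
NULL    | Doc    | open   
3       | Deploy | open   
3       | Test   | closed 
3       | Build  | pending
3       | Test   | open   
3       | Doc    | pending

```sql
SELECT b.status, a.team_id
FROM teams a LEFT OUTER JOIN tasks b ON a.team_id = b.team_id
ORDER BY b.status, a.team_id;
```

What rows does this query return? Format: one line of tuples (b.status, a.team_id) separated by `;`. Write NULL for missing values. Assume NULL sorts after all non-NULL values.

LEFT JOIN keeps every row from `teams`; unmatched rows get NULL for `tasks`'s columns.
Matching on a.team_id = b.team_id. A NULL in a compared column never satisfies the condition.
- a[0] team_id=5 → no match; kept with NULLs on the b side.
- a[1] team_id=5 → no match; kept with NULLs on the b side.
- a[2] team_id=7 → no match; kept with NULLs on the b side.
- a[3] team_id=1 → no match; kept with NULLs on the b side.
- a[4] team_id=6 → no match; kept with NULLs on the b side.
- a[5] team_id=7 → no match; kept with NULLs on the b side.
- a[6] team_id=NULL → no match; kept with NULLs on the b side.
After projecting and ordering:
b.status | a.team_id
NULL | 1
NULL | 5
NULL | 5
NULL | 6
NULL | 7
NULL | 7
NULL | NULL

(NULL, 1); (NULL, 5); (NULL, 5); (NULL, 6); (NULL, 7); (NULL, 7); (NULL, NULL)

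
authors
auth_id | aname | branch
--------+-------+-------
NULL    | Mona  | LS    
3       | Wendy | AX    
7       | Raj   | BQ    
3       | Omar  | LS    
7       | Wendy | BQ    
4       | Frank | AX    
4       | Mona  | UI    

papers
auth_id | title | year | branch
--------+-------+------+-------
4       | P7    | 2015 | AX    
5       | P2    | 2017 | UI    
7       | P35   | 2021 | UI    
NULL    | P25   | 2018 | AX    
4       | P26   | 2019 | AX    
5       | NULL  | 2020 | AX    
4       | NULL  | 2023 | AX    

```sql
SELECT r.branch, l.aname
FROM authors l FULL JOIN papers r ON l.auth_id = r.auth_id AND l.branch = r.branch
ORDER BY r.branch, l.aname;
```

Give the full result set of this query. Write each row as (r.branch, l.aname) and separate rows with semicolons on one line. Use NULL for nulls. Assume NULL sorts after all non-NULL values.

(AX, Frank); (AX, Frank); (AX, Frank); (AX, NULL); (AX, NULL); (UI, NULL); (UI, NULL); (NULL, Mona); (NULL, Mona); (NULL, Omar); (NULL, Raj); (NULL, Wendy); (NULL, Wendy)

FULL OUTER JOIN keeps every row from both sides; unmatched rows get NULL for the other side's columns.
Matching on l.auth_id = r.auth_id AND l.branch = r.branch. A NULL in a compared column never satisfies the condition.
- l[0] auth_id=NULL, branch=LS → no match; kept with NULLs on the r side.
- l[1] auth_id=3, branch=AX → no match; kept with NULLs on the r side.
- l[2] auth_id=7, branch=BQ → no match; kept with NULLs on the r side.
- l[3] auth_id=3, branch=LS → no match; kept with NULLs on the r side.
- l[4] auth_id=7, branch=BQ → no match; kept with NULLs on the r side.
- l[5] auth_id=4, branch=AX → 3 match(es) in r → 3 row(s).
- l[6] auth_id=4, branch=UI → no match; kept with NULLs on the r side.
- 4 row(s) from r found no l partner → padded with NULL.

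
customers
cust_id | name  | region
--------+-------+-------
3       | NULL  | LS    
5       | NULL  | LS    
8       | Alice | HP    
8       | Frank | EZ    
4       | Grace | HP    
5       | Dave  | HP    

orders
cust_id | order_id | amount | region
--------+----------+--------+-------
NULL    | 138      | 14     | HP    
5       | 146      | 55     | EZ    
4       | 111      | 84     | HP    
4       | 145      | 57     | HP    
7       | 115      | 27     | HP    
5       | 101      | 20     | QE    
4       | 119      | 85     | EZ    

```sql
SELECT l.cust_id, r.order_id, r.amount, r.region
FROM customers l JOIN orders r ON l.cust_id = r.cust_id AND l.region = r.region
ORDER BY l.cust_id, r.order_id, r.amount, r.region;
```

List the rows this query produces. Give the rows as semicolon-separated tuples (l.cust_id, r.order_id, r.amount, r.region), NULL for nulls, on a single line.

(4, 111, 84, HP); (4, 145, 57, HP)

INNER JOIN keeps only pairs where the ON condition holds.
Matching on l.cust_id = r.cust_id AND l.region = r.region. A NULL in a compared column never satisfies the condition.
- l[0] cust_id=3, region=LS → no match; dropped.
- l[1] cust_id=5, region=LS → no match; dropped.
- l[2] cust_id=8, region=HP → no match; dropped.
- l[3] cust_id=8, region=EZ → no match; dropped.
- l[4] cust_id=4, region=HP → 2 match(es) in r → 2 row(s).
- l[5] cust_id=5, region=HP → no match; dropped.
After projecting and ordering:
l.cust_id | r.order_id | r.amount | r.region
4 | 111 | 84 | HP
4 | 145 | 57 | HP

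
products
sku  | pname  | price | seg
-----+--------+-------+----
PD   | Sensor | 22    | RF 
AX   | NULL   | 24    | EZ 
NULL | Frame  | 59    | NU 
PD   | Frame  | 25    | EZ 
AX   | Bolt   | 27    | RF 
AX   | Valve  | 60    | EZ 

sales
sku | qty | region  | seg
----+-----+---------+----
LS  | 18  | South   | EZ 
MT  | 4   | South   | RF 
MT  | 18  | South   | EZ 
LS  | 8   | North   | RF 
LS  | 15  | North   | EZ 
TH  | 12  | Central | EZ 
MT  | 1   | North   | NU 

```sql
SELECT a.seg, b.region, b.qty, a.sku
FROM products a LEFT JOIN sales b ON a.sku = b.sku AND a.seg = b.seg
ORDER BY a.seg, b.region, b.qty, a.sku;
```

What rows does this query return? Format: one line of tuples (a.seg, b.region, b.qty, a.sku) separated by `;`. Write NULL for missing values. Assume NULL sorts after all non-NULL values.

LEFT JOIN keeps every row from `products`; unmatched rows get NULL for `sales`'s columns.
Matching on a.sku = b.sku AND a.seg = b.seg. A NULL in a compared column never satisfies the condition.
Matched pairs: 0; unmatched a rows kept: 6.

(EZ, NULL, NULL, AX); (EZ, NULL, NULL, AX); (EZ, NULL, NULL, PD); (NU, NULL, NULL, NULL); (RF, NULL, NULL, AX); (RF, NULL, NULL, PD)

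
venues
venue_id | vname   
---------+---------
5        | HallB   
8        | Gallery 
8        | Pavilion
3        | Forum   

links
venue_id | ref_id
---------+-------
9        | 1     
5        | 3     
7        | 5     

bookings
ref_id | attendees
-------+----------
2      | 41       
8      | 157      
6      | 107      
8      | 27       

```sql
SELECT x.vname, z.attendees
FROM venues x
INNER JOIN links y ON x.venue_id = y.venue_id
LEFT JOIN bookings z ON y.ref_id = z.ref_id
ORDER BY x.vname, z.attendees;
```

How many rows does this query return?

1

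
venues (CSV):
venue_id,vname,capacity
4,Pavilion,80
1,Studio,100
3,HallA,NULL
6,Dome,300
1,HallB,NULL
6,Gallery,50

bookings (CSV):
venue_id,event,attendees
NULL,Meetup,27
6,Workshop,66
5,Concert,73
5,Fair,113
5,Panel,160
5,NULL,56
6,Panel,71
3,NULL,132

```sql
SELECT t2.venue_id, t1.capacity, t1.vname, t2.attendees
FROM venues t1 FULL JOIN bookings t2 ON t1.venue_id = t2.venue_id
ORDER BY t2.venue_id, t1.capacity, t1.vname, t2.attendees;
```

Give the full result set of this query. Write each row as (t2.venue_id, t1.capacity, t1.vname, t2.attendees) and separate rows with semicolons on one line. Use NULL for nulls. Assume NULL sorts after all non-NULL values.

FULL OUTER JOIN keeps every row from both sides; unmatched rows get NULL for the other side's columns.
Matching on t1.venue_id = t2.venue_id. A NULL in a compared column never satisfies the condition.
Matched pairs: 5; unmatched t1 rows kept: 3; unmatched t2 rows kept: 5.

(3, NULL, HallA, 132); (5, NULL, NULL, 56); (5, NULL, NULL, 73); (5, NULL, NULL, 113); (5, NULL, NULL, 160); (6, 50, Gallery, 66); (6, 50, Gallery, 71); (6, 300, Dome, 66); (6, 300, Dome, 71); (NULL, 80, Pavilion, NULL); (NULL, 100, Studio, NULL); (NULL, NULL, HallB, NULL); (NULL, NULL, NULL, 27)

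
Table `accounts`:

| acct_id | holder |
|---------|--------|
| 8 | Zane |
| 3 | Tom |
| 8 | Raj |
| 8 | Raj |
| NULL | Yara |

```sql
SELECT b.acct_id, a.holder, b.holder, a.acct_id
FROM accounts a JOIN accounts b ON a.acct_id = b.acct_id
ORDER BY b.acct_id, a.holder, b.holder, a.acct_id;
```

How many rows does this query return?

INNER JOIN keeps only pairs where the ON condition holds.
Matching on a.acct_id = b.acct_id. A NULL in a compared column never satisfies the condition.
- a (acct_id=8) pairs with 3 row(s) of b.
- a (acct_id=3) pairs with 1 row(s) of b.
- a (acct_id=8) pairs with 3 row(s) of b.
- a (acct_id=8) pairs with 3 row(s) of b.
- a (acct_id=NULL) has no partner → excluded.
Total: 10 rows.

10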